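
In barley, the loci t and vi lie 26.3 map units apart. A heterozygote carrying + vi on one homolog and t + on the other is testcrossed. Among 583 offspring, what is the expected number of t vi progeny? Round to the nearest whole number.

A map distance of 26.3 map units corresponds to a recombination frequency of 0.263.
The F1 is + vi / t +, so t vi is a recombinant gamete class with expected frequency r/2 = 0.263/2 = 0.1315.
Expected number = 0.1315 × 583 = 76.66 ≈ 77.

77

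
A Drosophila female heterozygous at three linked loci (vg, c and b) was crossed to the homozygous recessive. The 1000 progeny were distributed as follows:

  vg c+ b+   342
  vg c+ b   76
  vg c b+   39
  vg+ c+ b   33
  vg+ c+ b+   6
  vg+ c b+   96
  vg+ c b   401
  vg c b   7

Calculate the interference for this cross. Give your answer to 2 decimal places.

0.17

The two most frequent reciprocal classes, vg c+ b+ and vg+ c b, are the parental types, so the F1 was vg c+ b+ / vg+ c b.
The two rarest classes, vg+ c+ b+ and vg c b, are the double crossovers. Comparing them with the parentals, only the vg allele has switched, so vg is the middle locus and the order is c – vg – b.
c–vg: (72 + 13)/1000 = 0.0850; vg–b: (172 + 13)/1000 = 0.1850.
Expected DCO frequency = 0.0850 × 0.1850 ≈ 0.01572; observed = 13/1000 ≈ 0.01300.
Coefficient of coincidence = 0.01300/0.01572 ≈ 0.83; interference = 1 − 0.83 = 0.17.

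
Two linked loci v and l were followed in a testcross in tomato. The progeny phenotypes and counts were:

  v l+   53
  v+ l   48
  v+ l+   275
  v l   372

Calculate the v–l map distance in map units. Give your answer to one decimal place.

The two most frequent classes, v+ l+ (275) and v l (372), are the parental types, so the F1 was v+ l+ / v l.
The recombinant classes are v+ l and v l+: 48 + 53 = 101.
Recombination frequency = 101/748 = 0.1350 ≈ 13.5%, i.e. 13.5 map units.

13.5 map units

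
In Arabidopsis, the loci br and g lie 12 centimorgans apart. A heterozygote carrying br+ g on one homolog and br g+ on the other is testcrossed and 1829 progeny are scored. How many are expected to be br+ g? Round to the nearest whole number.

805

A map distance of 12 centimorgans corresponds to a recombination frequency of 0.120.
The F1 is br+ g / br g+, so br+ g is a parental gamete class with expected frequency (1 − r)/2 = 0.880/2 = 0.4400.
Expected number = 0.4400 × 1829 = 804.76 ≈ 805.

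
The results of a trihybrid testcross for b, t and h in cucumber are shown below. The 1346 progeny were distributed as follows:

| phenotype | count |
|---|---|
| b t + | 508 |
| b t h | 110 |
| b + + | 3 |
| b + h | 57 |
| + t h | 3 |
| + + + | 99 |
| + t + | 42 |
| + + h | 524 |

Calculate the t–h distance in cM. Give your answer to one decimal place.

16.0 cM

The two most frequent reciprocal classes, b t + and + + h, are the parental types, so the F1 was b t + / + + h.
The two rarest classes, b + + and + t h, are the double crossovers. Comparing them with the parentals, only the t allele has switched, so t is the middle locus and the order is h – t – b.
Crossovers in the h–t interval produce the single-crossover classes b t h and + + + (110 + 99 = 209) plus the double crossovers (6).
RF(h–t) = (209 + 6) / 1346 = 215/1346 = 0.1597 → 16.0 cM.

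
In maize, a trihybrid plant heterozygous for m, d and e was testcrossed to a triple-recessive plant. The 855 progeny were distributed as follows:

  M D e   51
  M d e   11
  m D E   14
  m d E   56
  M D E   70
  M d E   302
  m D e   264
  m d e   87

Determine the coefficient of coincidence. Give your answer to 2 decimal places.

0.89

The two most frequent reciprocal classes, M d E and m D e, are the parental types, so the F1 was M d E / m D e.
The two rarest classes, M d e and m D E, are the double crossovers. Comparing them with the parentals, only the e allele has switched, so e is the middle locus and the order is d – e – m.
d–e: (157 + 25)/855 = 0.2129; e–m: (107 + 25)/855 = 0.1544.
Expected DCO frequency = 0.2129 × 0.1544 ≈ 0.03287; observed = 25/855 ≈ 0.02924.
Coefficient of coincidence = 0.02924/0.03287 ≈ 0.89.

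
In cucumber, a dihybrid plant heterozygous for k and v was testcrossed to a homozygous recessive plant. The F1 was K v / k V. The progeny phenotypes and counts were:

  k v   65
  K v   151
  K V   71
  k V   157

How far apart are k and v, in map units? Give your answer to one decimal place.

The recombinant classes are K V and k v: 71 + 65 = 136.
Recombination frequency = 136/444 = 0.3063 ≈ 30.6%, i.e. 30.6 map units.

30.6 map units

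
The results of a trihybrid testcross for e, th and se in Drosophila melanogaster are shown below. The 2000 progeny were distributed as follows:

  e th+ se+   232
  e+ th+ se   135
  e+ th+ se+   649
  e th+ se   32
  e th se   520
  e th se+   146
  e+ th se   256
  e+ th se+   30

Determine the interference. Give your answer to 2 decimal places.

The two most frequent reciprocal classes, e th se and e+ th+ se+, are the parental types, so the F1 was e th se / e+ th+ se+.
The two rarest classes, e th+ se and e+ th se+, are the double crossovers. Comparing them with the parentals, only the th allele has switched, so th is the middle locus and the order is e – th – se.
e–th: (488 + 62)/2000 = 0.2750; th–se: (281 + 62)/2000 = 0.1715.
Expected DCO frequency = 0.2750 × 0.1715 ≈ 0.04716; observed = 62/2000 ≈ 0.03100.
Coefficient of coincidence = 0.03100/0.04716 ≈ 0.66; interference = 1 − 0.66 = 0.34.

0.34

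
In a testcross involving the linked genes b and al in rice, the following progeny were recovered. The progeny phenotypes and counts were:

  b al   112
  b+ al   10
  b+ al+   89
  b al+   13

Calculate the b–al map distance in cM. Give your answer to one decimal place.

The two most frequent classes, b+ al+ (89) and b al (112), are the parental types, so the F1 was b+ al+ / b al.
The recombinant classes are b+ al and b al+: 10 + 13 = 23.
Recombination frequency = 23/224 = 0.1027 ≈ 10.3%, i.e. 10.3 cM.

10.3 cM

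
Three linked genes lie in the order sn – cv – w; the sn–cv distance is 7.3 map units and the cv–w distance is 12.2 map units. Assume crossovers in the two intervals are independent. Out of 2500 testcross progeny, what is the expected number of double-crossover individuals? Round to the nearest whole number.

22

Map distances give recombination frequencies of 0.073 and 0.122 for the two intervals.
With no interference, expected double-crossover frequency = 0.073 × 0.122 = 0.00891.
Expected number = 0.00891 × 2500 = 22.26 ≈ 22.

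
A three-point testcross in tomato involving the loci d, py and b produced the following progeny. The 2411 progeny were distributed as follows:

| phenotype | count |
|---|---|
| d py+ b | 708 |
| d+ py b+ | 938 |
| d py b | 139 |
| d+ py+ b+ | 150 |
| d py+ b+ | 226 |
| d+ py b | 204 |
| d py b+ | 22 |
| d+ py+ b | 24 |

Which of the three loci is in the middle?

d

The two most frequent reciprocal classes, d+ py b+ and d py+ b, are the parental types, so the F1 was d+ py b+ / d py+ b.
The two rarest classes, d py b+ and d+ py+ b, are the double crossovers. Comparing them with the parentals, only the d allele has switched, so d is the middle locus and the order is py – d – b.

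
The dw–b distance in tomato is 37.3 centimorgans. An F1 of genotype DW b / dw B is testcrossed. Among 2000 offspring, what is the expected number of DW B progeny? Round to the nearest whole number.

A map distance of 37.3 centimorgans corresponds to a recombination frequency of 0.373.
The F1 is DW b / dw B, so DW B is a recombinant gamete class with expected frequency r/2 = 0.373/2 = 0.1865.
Expected number = 0.1865 × 2000 = 373.00 ≈ 373.

373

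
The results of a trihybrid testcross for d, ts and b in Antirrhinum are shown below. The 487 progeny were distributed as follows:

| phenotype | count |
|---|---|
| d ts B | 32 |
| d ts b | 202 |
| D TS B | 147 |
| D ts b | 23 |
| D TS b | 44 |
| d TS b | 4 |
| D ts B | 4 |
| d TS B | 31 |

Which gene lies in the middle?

ts

The two most frequent reciprocal classes, d ts b and D TS B, are the parental types, so the F1 was d ts b / D TS B.
The two rarest classes, d TS b and D ts B, are the double crossovers. Comparing them with the parentals, only the ts allele has switched, so ts is the middle locus and the order is d – ts – b.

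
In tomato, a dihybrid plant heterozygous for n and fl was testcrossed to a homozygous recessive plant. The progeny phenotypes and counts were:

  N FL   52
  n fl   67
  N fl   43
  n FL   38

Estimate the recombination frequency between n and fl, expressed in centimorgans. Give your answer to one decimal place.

40.5 centimorgans

The two most frequent classes, N FL (52) and n fl (67), are the parental types, so the F1 was N FL / n fl.
The recombinant classes are N fl and n FL: 43 + 38 = 81.
Recombination frequency = 81/200 = 0.4050 ≈ 40.5%, i.e. 40.5 centimorgans.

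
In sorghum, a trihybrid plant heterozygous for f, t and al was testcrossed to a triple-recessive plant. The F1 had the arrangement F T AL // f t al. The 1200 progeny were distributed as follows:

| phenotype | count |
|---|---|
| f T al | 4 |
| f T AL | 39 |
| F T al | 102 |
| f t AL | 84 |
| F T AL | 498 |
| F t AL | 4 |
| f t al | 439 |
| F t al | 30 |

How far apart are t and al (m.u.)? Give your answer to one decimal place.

The two rarest classes, F t AL and f T al, are the double crossovers. Comparing them with the parentals, only the t allele has switched, so t is the middle locus and the order is f – t – al.
Crossovers in the t–al interval produce the single-crossover classes F T al and f t AL (102 + 84 = 186) plus the double crossovers (8).
RF(t–al) = (186 + 8) / 1200 = 194/1200 = 0.1617 → 16.2 m.u.

16.2 m.u.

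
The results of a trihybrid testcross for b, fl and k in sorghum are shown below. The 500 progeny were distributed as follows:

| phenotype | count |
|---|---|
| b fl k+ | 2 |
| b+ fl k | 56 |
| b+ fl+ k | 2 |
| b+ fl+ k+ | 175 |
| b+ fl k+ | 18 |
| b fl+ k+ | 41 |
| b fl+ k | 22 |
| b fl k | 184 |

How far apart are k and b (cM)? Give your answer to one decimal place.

The two most frequent reciprocal classes, b fl k and b+ fl+ k+, are the parental types, so the F1 was b fl k / b+ fl+ k+.
The two rarest classes, b fl k+ and b+ fl+ k, are the double crossovers. Comparing them with the parentals, only the k allele has switched, so k is the middle locus and the order is fl – k – b.
Crossovers in the k–b interval produce the single-crossover classes b+ fl k and b fl+ k+ (56 + 41 = 97) plus the double crossovers (4).
RF(k–b) = (97 + 4) / 500 = 101/500 = 0.2020 → 20.2 cM.

20.2 cM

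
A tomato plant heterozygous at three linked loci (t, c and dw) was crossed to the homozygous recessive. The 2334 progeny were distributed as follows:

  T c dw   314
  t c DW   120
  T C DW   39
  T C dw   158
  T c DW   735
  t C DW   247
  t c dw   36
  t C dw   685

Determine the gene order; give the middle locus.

The two most frequent reciprocal classes, T c DW and t C dw, are the parental types, so the F1 was T c DW / t C dw.
The two rarest classes, T C DW and t c dw, are the double crossovers. Comparing them with the parentals, only the c allele has switched, so c is the middle locus and the order is dw – c – t.

c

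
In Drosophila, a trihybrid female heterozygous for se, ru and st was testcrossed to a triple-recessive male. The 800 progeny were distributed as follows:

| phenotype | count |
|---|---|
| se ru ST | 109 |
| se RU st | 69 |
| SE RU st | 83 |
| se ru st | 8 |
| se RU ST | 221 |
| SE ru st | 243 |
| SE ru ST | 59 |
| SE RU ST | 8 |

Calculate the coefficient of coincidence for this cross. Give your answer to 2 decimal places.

0.43

The two most frequent reciprocal classes, SE ru st and se RU ST, are the parental types, so the F1 was SE ru st / se RU ST.
The two rarest classes, se ru st and SE RU ST, are the double crossovers. Comparing them with the parentals, only the se allele has switched, so se is the middle locus and the order is ru – se – st.
ru–se: (192 + 16)/800 = 0.2600; se–st: (128 + 16)/800 = 0.1800.
Expected DCO frequency = 0.2600 × 0.1800 ≈ 0.04680; observed = 16/800 ≈ 0.02000.
Coefficient of coincidence = 0.02000/0.04680 ≈ 0.43.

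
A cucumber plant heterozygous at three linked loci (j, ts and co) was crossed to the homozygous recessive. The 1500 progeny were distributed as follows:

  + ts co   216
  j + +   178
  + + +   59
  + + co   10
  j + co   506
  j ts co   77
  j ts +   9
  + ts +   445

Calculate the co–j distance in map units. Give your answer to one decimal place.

The two most frequent reciprocal classes, + ts + and j + co, are the parental types, so the F1 was + ts + / j + co.
The two rarest classes, j ts + and + + co, are the double crossovers. Comparing them with the parentals, only the j allele has switched, so j is the middle locus and the order is co – j – ts.
Crossovers in the co–j interval produce the single-crossover classes + ts co and j + + (216 + 178 = 394) plus the double crossovers (19).
RF(co–j) = (394 + 19) / 1500 = 413/1500 = 0.2753 → 27.5 map units.

27.5 map units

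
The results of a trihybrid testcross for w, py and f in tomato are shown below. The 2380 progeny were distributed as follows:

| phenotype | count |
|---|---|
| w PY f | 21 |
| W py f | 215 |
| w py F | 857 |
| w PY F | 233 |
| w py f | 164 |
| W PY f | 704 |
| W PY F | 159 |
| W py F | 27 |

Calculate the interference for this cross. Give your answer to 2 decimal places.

0.38

The two most frequent reciprocal classes, W PY f and w py F, are the parental types, so the F1 was W PY f / w py F.
The two rarest classes, w PY f and W py F, are the double crossovers. Comparing them with the parentals, only the w allele has switched, so w is the middle locus and the order is f – w – py.
f–w: (323 + 48)/2380 = 0.1559; w–py: (448 + 48)/2380 = 0.2084.
Expected DCO frequency = 0.1559 × 0.2084 ≈ 0.03249; observed = 48/2380 ≈ 0.02017.
Coefficient of coincidence = 0.02017/0.03249 ≈ 0.62; interference = 1 − 0.62 = 0.38.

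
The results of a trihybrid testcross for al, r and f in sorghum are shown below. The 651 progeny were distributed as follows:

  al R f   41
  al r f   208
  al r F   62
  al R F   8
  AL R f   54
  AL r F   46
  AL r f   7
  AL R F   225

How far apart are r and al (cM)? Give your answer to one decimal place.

15.7 cM

The two most frequent reciprocal classes, al r f and AL R F, are the parental types, so the F1 was al r f / AL R F.
The two rarest classes, AL r f and al R F, are the double crossovers. Comparing them with the parentals, only the al allele has switched, so al is the middle locus and the order is r – al – f.
Crossovers in the r–al interval produce the single-crossover classes al R f and AL r F (41 + 46 = 87) plus the double crossovers (15).
RF(r–al) = (87 + 15) / 651 = 102/651 = 0.1567 → 15.7 cM.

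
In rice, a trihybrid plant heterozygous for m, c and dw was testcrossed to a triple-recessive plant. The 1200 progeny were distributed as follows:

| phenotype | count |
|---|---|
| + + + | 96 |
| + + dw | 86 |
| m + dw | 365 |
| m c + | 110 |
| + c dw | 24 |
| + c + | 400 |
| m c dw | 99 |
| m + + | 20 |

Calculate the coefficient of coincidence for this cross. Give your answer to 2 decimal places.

0.92

The two most frequent reciprocal classes, + c + and m + dw, are the parental types, so the F1 was + c + / m + dw.
The two rarest classes, + c dw and m + +, are the double crossovers. Comparing them with the parentals, only the dw allele has switched, so dw is the middle locus and the order is m – dw – c.
m–dw: (196 + 44)/1200 = 0.2000; dw–c: (195 + 44)/1200 = 0.1992.
Expected DCO frequency = 0.2000 × 0.1992 ≈ 0.03984; observed = 44/1200 ≈ 0.03667.
Coefficient of coincidence = 0.03667/0.03984 ≈ 0.92.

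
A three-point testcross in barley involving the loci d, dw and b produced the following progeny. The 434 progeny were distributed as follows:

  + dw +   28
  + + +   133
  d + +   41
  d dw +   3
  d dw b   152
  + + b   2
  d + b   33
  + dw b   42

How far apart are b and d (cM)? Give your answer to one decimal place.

20.3 cM

The two most frequent reciprocal classes, d dw b and + + +, are the parental types, so the F1 was d dw b / + + +.
The two rarest classes, d dw + and + + b, are the double crossovers. Comparing them with the parentals, only the b allele has switched, so b is the middle locus and the order is d – b – dw.
Crossovers in the d–b interval produce the single-crossover classes + dw b and d + + (42 + 41 = 83) plus the double crossovers (5).
RF(d–b) = (83 + 5) / 434 = 88/434 = 0.2028 → 20.3 cM.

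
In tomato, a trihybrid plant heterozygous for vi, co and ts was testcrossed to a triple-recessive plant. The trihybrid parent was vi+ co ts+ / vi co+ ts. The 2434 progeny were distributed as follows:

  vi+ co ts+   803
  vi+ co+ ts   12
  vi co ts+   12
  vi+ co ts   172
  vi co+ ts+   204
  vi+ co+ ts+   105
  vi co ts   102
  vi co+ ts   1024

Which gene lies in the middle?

vi

The two rarest classes, vi co ts+ and vi+ co+ ts, are the double crossovers. Comparing them with the parentals, only the vi allele has switched, so vi is the middle locus and the order is co – vi – ts.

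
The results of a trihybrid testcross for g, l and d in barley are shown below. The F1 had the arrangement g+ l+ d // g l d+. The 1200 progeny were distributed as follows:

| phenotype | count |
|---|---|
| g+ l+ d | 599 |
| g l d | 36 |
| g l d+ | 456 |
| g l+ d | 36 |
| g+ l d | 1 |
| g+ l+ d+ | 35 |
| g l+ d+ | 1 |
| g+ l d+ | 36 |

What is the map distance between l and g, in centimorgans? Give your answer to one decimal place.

6.2 centimorgans

The two rarest classes, g+ l d and g l+ d+, are the double crossovers. Comparing them with the parentals, only the l allele has switched, so l is the middle locus and the order is d – l – g.
Crossovers in the l–g interval produce the single-crossover classes g l+ d and g+ l d+ (36 + 36 = 72) plus the double crossovers (2).
RF(l–g) = (72 + 2) / 1200 = 74/1200 = 0.0617 → 6.2 centimorgans.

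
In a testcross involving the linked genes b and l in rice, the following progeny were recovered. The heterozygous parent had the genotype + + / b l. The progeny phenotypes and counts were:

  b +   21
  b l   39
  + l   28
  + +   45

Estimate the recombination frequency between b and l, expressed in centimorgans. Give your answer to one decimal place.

The recombinant classes are + l and b +: 28 + 21 = 49.
Recombination frequency = 49/133 = 0.3684 ≈ 36.8%, i.e. 36.8 centimorgans.

36.8 centimorgans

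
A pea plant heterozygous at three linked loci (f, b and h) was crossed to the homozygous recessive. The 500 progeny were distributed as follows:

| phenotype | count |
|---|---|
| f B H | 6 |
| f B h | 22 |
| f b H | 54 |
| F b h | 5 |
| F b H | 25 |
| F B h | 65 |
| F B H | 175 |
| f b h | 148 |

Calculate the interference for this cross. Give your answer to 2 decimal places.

0.27

The two most frequent reciprocal classes, F B H and f b h, are the parental types, so the F1 was F B H / f b h.
The two rarest classes, f B H and F b h, are the double crossovers. Comparing them with the parentals, only the f allele has switched, so f is the middle locus and the order is h – f – b.
h–f: (119 + 11)/500 = 0.2600; f–b: (47 + 11)/500 = 0.1160.
Expected DCO frequency = 0.2600 × 0.1160 ≈ 0.03016; observed = 11/500 ≈ 0.02200.
Coefficient of coincidence = 0.02200/0.03016 ≈ 0.73; interference = 1 − 0.73 = 0.27.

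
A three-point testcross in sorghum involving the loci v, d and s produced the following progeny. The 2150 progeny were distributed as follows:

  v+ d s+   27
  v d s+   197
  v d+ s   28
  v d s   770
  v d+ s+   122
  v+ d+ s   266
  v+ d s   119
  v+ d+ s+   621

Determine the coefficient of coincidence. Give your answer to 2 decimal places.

The two most frequent reciprocal classes, v d s and v+ d+ s+, are the parental types, so the F1 was v d s / v+ d+ s+.
The two rarest classes, v d+ s and v+ d s+, are the double crossovers. Comparing them with the parentals, only the d allele has switched, so d is the middle locus and the order is v – d – s.
v–d: (241 + 55)/2150 = 0.1377; d–s: (463 + 55)/2150 = 0.2409.
Expected DCO frequency = 0.1377 × 0.2409 ≈ 0.03317; observed = 55/2150 ≈ 0.02558.
Coefficient of coincidence = 0.02558/0.03317 ≈ 0.77.

0.77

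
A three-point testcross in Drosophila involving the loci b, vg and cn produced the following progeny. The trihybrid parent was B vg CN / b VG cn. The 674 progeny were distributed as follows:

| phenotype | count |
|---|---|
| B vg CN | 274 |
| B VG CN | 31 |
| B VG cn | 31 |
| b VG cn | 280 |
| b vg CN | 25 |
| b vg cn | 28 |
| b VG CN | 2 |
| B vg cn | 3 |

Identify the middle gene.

The two rarest classes, B vg cn and b VG CN, are the double crossovers. Comparing them with the parentals, only the cn allele has switched, so cn is the middle locus and the order is vg – cn – b.

cn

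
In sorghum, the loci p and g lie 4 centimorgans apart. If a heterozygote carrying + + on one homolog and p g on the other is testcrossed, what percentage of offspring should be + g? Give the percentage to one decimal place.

A map distance of 4 centimorgans corresponds to a recombination frequency of 0.040.
The F1 is + + / p g, so + g is a recombinant gamete class with expected frequency r/2 = 0.040/2 = 0.0200.
That is 0.0200 = 2.0% of the progeny.

2.0%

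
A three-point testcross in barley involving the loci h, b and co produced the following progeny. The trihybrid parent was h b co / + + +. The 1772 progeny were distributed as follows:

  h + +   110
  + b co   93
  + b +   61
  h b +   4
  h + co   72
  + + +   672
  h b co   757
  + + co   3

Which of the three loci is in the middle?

co

The two rarest classes, h b + and + + co, are the double crossovers. Comparing them with the parentals, only the co allele has switched, so co is the middle locus and the order is h – co – b.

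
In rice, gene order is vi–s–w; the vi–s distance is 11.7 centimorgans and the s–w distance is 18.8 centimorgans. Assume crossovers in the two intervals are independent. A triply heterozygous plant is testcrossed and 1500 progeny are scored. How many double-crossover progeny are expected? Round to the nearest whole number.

33

Map distances give recombination frequencies of 0.117 and 0.188 for the two intervals.
With no interference, expected double-crossover frequency = 0.117 × 0.188 = 0.02200.
Expected number = 0.02200 × 1500 = 32.99 ≈ 33.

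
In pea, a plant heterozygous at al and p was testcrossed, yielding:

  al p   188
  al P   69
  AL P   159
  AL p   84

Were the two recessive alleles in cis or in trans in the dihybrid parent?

The two most frequent classes are AL P (159) and al p (188); these are the parental (non-recombinant) types.
So the F1 carried AL P on one chromosome and al p on the other — the recessive alleles are on the same chromosome (cis / coupling).

cis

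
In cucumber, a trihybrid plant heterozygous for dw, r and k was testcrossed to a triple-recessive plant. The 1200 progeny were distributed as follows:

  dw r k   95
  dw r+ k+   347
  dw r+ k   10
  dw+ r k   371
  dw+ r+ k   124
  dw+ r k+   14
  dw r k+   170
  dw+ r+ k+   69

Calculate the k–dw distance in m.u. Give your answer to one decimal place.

15.7 m.u.

The two most frequent reciprocal classes, dw r+ k+ and dw+ r k, are the parental types, so the F1 was dw r+ k+ / dw+ r k.
The two rarest classes, dw r+ k and dw+ r k+, are the double crossovers. Comparing them with the parentals, only the k allele has switched, so k is the middle locus and the order is r – k – dw.
Crossovers in the k–dw interval produce the single-crossover classes dw+ r+ k+ and dw r k (69 + 95 = 164) plus the double crossovers (24).
RF(k–dw) = (164 + 24) / 1200 = 188/1200 = 0.1567 → 15.7 m.u.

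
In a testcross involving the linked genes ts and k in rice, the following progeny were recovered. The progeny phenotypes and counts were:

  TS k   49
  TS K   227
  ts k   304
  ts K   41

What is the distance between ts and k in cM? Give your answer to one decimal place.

The two most frequent classes, TS K (227) and ts k (304), are the parental types, so the F1 was TS K / ts k.
The recombinant classes are TS k and ts K: 49 + 41 = 90.
Recombination frequency = 90/621 = 0.1449 ≈ 14.5%, i.e. 14.5 cM.

14.5 cM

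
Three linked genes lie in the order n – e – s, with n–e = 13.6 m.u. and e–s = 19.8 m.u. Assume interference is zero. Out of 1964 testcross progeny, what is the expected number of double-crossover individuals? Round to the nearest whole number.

Map distances give recombination frequencies of 0.136 and 0.198 for the two intervals.
With no interference, expected double-crossover frequency = 0.136 × 0.198 = 0.02693.
Expected number = 0.02693 × 1964 = 52.89 ≈ 53.

53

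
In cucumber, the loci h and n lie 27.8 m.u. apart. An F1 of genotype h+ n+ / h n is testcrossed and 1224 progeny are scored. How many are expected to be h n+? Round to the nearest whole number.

170

A map distance of 27.8 m.u. corresponds to a recombination frequency of 0.278.
The F1 is h+ n+ / h n, so h n+ is a recombinant gamete class with expected frequency r/2 = 0.278/2 = 0.1390.
Expected number = 0.1390 × 1224 = 170.14 ≈ 170.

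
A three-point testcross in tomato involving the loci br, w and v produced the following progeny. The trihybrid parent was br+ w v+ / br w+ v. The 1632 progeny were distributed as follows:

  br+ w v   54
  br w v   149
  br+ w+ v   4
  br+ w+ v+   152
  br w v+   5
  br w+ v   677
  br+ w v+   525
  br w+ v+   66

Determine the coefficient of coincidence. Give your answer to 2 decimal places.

0.37

The two rarest classes, br w v+ and br+ w+ v, are the double crossovers. Comparing them with the parentals, only the br allele has switched, so br is the middle locus and the order is w – br – v.
w–br: (301 + 9)/1632 = 0.1900; br–v: (120 + 9)/1632 = 0.0790.
Expected DCO frequency = 0.1900 × 0.0790 ≈ 0.01501; observed = 9/1632 ≈ 0.00551.
Coefficient of coincidence = 0.00551/0.01501 ≈ 0.37.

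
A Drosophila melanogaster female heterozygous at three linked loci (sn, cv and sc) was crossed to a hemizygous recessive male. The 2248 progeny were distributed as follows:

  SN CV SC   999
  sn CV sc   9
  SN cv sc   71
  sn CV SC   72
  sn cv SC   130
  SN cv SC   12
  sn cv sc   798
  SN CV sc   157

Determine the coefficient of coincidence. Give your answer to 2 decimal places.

0.93

The two most frequent reciprocal classes, sn cv sc and SN CV SC, are the parental types, so the F1 was sn cv sc / SN CV SC.
The two rarest classes, sn CV sc and SN cv SC, are the double crossovers. Comparing them with the parentals, only the cv allele has switched, so cv is the middle locus and the order is sn – cv – sc.
sn–cv: (143 + 21)/2248 = 0.0730; cv–sc: (287 + 21)/2248 = 0.1370.
Expected DCO frequency = 0.0730 × 0.1370 ≈ 0.01000; observed = 21/2248 ≈ 0.00934.
Coefficient of coincidence = 0.00934/0.01000 ≈ 0.93.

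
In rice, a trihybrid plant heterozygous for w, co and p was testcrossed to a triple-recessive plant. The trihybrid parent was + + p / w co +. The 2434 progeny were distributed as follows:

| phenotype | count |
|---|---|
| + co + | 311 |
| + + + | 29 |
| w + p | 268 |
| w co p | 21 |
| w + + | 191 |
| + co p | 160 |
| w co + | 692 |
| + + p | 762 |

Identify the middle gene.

p

The two rarest classes, + + + and w co p, are the double crossovers. Comparing them with the parentals, only the p allele has switched, so p is the middle locus and the order is w – p – co.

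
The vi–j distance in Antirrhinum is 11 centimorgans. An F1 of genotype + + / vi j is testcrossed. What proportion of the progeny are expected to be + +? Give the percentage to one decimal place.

A map distance of 11 centimorgans corresponds to a recombination frequency of 0.110.
The F1 is + + / vi j, so + + is a parental gamete class with expected frequency (1 − r)/2 = 0.890/2 = 0.4450.
That is 0.4450 = 44.5% of the progeny.

44.5%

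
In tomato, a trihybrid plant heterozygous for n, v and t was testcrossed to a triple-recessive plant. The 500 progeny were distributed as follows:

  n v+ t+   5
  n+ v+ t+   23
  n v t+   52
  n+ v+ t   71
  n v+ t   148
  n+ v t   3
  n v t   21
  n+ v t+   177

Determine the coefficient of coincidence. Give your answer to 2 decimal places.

The two most frequent reciprocal classes, n v+ t and n+ v t+, are the parental types, so the F1 was n v+ t / n+ v t+.
The two rarest classes, n v+ t+ and n+ v t, are the double crossovers. Comparing them with the parentals, only the t allele has switched, so t is the middle locus and the order is n – t – v.
n–t: (123 + 8)/500 = 0.2620; t–v: (44 + 8)/500 = 0.1040.
Expected DCO frequency = 0.2620 × 0.1040 ≈ 0.02725; observed = 8/500 ≈ 0.01600.
Coefficient of coincidence = 0.01600/0.02725 ≈ 0.59.

0.59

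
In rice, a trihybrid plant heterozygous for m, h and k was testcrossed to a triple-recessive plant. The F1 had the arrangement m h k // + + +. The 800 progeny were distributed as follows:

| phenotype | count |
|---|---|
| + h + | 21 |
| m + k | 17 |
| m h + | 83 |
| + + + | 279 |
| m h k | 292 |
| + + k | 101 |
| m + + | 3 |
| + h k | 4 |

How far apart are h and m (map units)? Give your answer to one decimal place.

5.6 map units

The two rarest classes, + h k and m + +, are the double crossovers. Comparing them with the parentals, only the m allele has switched, so m is the middle locus and the order is h – m – k.
Crossovers in the h–m interval produce the single-crossover classes m + k and + h + (17 + 21 = 38) plus the double crossovers (7).
RF(h–m) = (38 + 7) / 800 = 45/800 = 0.0563 → 5.6 map units.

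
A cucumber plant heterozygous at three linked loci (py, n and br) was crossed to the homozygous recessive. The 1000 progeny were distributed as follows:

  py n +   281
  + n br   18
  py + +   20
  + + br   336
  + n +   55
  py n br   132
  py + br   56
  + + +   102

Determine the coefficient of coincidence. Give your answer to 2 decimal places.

The two most frequent reciprocal classes, py n + and + + br, are the parental types, so the F1 was py n + / + + br.
The two rarest classes, py + + and + n br, are the double crossovers. Comparing them with the parentals, only the n allele has switched, so n is the middle locus and the order is py – n – br.
py–n: (111 + 38)/1000 = 0.1490; n–br: (234 + 38)/1000 = 0.2720.
Expected DCO frequency = 0.1490 × 0.2720 ≈ 0.04053; observed = 38/1000 ≈ 0.03800.
Coefficient of coincidence = 0.03800/0.04053 ≈ 0.94.

0.94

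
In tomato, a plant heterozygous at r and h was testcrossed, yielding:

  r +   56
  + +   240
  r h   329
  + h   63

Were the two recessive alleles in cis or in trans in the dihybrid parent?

cis

The two most frequent classes are + + (240) and r h (329); these are the parental (non-recombinant) types.
So the F1 carried + + on one chromosome and r h on the other — the recessive alleles are on the same chromosome (cis / coupling).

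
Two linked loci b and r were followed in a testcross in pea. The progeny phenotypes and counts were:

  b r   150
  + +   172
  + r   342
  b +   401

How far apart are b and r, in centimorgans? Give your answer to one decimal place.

The two most frequent classes, + r (342) and b + (401), are the parental types, so the F1 was + r / b +.
The recombinant classes are + + and b r: 172 + 150 = 322.
Recombination frequency = 322/1065 = 0.3023 ≈ 30.2%, i.e. 30.2 centimorgans.

30.2 centimorgans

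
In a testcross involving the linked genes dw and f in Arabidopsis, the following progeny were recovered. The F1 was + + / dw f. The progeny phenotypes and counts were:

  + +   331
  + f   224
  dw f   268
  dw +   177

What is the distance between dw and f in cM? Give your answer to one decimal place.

40.1 cM

The recombinant classes are + f and dw +: 224 + 177 = 401.
Recombination frequency = 401/1000 = 0.4010 ≈ 40.1%, i.e. 40.1 cM.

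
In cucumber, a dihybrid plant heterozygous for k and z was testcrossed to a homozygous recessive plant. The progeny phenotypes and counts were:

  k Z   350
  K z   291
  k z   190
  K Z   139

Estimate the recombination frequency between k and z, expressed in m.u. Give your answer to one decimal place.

The two most frequent classes, K z (291) and k Z (350), are the parental types, so the F1 was K z / k Z.
The recombinant classes are K Z and k z: 139 + 190 = 329.
Recombination frequency = 329/970 = 0.3392 ≈ 33.9%, i.e. 33.9 m.u.

33.9 m.u.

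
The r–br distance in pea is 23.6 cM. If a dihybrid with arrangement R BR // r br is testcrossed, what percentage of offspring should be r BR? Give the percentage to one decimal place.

A map distance of 23.6 cM corresponds to a recombination frequency of 0.236.
The F1 is R BR / r br, so r BR is a recombinant gamete class with expected frequency r/2 = 0.236/2 = 0.1180.
That is 0.1180 = 11.8% of the progeny.

11.8%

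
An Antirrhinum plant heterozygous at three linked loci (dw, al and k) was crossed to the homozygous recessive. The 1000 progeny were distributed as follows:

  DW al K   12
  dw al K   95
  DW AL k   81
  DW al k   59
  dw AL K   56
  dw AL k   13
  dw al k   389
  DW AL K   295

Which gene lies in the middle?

al

The two most frequent reciprocal classes, DW AL K and dw al k, are the parental types, so the F1 was DW AL K / dw al k.
The two rarest classes, DW al K and dw AL k, are the double crossovers. Comparing them with the parentals, only the al allele has switched, so al is the middle locus and the order is dw – al – k.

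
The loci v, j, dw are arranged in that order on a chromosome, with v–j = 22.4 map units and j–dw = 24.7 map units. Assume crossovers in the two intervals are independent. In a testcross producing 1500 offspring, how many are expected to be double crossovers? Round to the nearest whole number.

Map distances give recombination frequencies of 0.224 and 0.247 for the two intervals.
With no interference, expected double-crossover frequency = 0.224 × 0.247 = 0.05533.
Expected number = 0.05533 × 1500 = 82.99 ≈ 83.

83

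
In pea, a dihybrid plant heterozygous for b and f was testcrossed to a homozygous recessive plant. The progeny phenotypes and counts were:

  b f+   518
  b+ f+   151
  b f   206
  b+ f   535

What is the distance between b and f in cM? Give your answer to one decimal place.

The two most frequent classes, b+ f (535) and b f+ (518), are the parental types, so the F1 was b+ f / b f+.
The recombinant classes are b+ f+ and b f: 151 + 206 = 357.
Recombination frequency = 357/1410 = 0.2532 ≈ 25.3%, i.e. 25.3 cM.

25.3 cM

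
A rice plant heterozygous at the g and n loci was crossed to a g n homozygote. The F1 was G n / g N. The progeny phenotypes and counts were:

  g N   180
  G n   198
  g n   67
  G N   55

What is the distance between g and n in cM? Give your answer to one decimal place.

24.4 cM

The recombinant classes are G N and g n: 55 + 67 = 122.
Recombination frequency = 122/500 = 0.2440 ≈ 24.4%, i.e. 24.4 cM.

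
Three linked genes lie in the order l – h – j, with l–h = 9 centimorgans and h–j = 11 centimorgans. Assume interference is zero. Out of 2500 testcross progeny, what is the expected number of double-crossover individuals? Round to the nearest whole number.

25

Map distances give recombination frequencies of 0.090 and 0.110 for the two intervals.
With no interference, expected double-crossover frequency = 0.090 × 0.110 = 0.00990.
Expected number = 0.00990 × 2500 = 24.75 ≈ 25.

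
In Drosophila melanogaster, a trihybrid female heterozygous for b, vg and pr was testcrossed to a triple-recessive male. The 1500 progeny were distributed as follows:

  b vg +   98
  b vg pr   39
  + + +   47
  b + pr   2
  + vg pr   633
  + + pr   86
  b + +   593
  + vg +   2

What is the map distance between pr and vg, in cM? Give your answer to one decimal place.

The two most frequent reciprocal classes, b + + and + vg pr, are the parental types, so the F1 was b + + / + vg pr.
The two rarest classes, b + pr and + vg +, are the double crossovers. Comparing them with the parentals, only the pr allele has switched, so pr is the middle locus and the order is b – pr – vg.
Crossovers in the pr–vg interval produce the single-crossover classes b vg + and + + pr (98 + 86 = 184) plus the double crossovers (4).
RF(pr–vg) = (184 + 4) / 1500 = 188/1500 = 0.1253 → 12.5 cM.

12.5 cM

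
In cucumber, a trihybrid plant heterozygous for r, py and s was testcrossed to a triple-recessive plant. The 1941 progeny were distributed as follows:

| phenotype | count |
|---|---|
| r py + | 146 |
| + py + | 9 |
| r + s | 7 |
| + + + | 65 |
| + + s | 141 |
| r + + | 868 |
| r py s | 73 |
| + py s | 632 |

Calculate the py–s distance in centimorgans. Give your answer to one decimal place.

The two most frequent reciprocal classes, r + + and + py s, are the parental types, so the F1 was r + + / + py s.
The two rarest classes, r + s and + py +, are the double crossovers. Comparing them with the parentals, only the s allele has switched, so s is the middle locus and the order is py – s – r.
Crossovers in the py–s interval produce the single-crossover classes r py + and + + s (146 + 141 = 287) plus the double crossovers (16).
RF(py–s) = (287 + 16) / 1941 = 303/1941 = 0.1561 → 15.6 centimorgans.

15.6 centimorgans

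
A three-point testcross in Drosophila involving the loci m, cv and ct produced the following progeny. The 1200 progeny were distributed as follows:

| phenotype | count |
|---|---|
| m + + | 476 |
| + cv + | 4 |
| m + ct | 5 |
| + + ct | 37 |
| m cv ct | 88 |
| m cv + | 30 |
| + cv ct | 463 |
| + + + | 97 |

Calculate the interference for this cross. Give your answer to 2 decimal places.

0.27

The two most frequent reciprocal classes, + cv ct and m + +, are the parental types, so the F1 was + cv ct / m + +.
The two rarest classes, + cv + and m + ct, are the double crossovers. Comparing them with the parentals, only the ct allele has switched, so ct is the middle locus and the order is cv – ct – m.
cv–ct: (67 + 9)/1200 = 0.0633; ct–m: (185 + 9)/1200 = 0.1617.
Expected DCO frequency = 0.0633 × 0.1617 ≈ 0.01024; observed = 9/1200 ≈ 0.00750.
Coefficient of coincidence = 0.00750/0.01024 ≈ 0.73; interference = 1 − 0.73 = 0.27.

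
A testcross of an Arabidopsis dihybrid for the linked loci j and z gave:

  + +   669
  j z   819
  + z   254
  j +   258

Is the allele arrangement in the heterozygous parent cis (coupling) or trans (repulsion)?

cis

The two most frequent classes are + + (669) and j z (819); these are the parental (non-recombinant) types.
So the F1 carried + + on one chromosome and j z on the other — the recessive alleles are on the same chromosome (cis / coupling).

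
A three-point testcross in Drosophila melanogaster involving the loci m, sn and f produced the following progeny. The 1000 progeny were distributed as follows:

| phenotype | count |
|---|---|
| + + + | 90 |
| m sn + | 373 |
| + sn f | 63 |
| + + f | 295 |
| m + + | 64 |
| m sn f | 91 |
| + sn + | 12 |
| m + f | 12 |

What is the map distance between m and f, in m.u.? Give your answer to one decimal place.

20.5 m.u.

The two most frequent reciprocal classes, + + f and m sn +, are the parental types, so the F1 was + + f / m sn +.
The two rarest classes, m + f and + sn +, are the double crossovers. Comparing them with the parentals, only the m allele has switched, so m is the middle locus and the order is sn – m – f.
Crossovers in the m–f interval produce the single-crossover classes + + + and m sn f (90 + 91 = 181) plus the double crossovers (24).
RF(m–f) = (181 + 24) / 1000 = 205/1000 = 0.2050 → 20.5 m.u.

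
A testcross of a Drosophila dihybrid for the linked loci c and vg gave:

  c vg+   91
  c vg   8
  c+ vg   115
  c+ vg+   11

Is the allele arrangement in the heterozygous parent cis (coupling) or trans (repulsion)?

The two most frequent classes are c+ vg (115) and c vg+ (91); these are the parental (non-recombinant) types.
So the F1 carried c+ vg on one chromosome and c vg+ on the other — the recessive alleles are on opposite chromosomes (trans / repulsion).

trans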